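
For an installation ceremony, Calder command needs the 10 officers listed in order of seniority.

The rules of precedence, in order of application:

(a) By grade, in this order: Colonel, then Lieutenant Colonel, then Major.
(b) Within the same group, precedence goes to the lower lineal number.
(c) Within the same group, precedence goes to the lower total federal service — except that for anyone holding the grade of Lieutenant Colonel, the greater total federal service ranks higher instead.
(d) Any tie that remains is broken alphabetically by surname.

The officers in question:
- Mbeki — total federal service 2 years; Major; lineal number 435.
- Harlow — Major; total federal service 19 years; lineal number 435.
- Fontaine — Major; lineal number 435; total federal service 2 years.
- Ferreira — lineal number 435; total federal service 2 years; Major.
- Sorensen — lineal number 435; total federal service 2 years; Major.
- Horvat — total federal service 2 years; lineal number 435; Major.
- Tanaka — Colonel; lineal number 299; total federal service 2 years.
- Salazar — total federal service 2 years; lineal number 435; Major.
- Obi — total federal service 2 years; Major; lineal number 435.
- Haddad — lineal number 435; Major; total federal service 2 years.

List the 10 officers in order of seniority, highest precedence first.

By grade: Tanaka (Colonel); then Ferreira, Fontaine, Haddad, Horvat, Mbeki, Obi, Salazar, Sorensen and Harlow (Major).
Ferreira, Fontaine, Haddad, Horvat, Mbeki, Obi, Salazar, Sorensen and Harlow all have lineal number 435, so the next rule applies.
Among Ferreira, Fontaine, Haddad, Horvat, Mbeki, Obi, Salazar, Sorensen and Harlow, by total federal service (lower first): Ferreira, Fontaine, Haddad, Horvat, Mbeki, Obi, Salazar and Sorensen (2 years) before Harlow (19 years).
Among Ferreira, Fontaine, Haddad, Horvat, Mbeki, Obi, Salazar and Sorensen, alphabetically by surname: Ferreira before Fontaine before Haddad before Horvat before Mbeki before Obi before Salazar before Sorensen.
Full order: Tanaka, Ferreira, Fontaine, Haddad, Horvat, Mbeki, Obi, Salazar, Sorensen, Harlow.

Tanaka, Ferreira, Fontaine, Haddad, Horvat, Mbeki, Obi, Salazar, Sorensen, Harlow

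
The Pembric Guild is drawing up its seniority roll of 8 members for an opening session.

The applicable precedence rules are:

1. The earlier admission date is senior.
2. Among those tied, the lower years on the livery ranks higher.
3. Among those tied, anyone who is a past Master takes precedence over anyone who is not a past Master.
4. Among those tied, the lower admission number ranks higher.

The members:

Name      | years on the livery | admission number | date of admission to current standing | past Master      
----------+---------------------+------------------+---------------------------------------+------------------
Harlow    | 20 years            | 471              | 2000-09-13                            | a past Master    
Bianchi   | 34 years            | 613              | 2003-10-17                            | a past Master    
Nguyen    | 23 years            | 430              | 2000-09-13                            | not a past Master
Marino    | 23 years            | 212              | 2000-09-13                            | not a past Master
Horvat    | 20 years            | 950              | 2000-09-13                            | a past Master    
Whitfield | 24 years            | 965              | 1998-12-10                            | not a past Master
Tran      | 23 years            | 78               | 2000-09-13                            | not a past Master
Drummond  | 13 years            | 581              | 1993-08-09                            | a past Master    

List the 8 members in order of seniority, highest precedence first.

By date of admission to current standing (earlier first): Drummond (1993-08-09); then Whitfield (1998-12-10); then Harlow, Horvat, Tran, Marino and Nguyen (each 2000-09-13); then Bianchi (2003-10-17).
Among Harlow, Horvat, Tran, Marino and Nguyen, by years on the livery (lower first): Harlow and Horvat (20 years) before Tran, Marino and Nguyen (23 years).
Harlow and Horvat are each a past Master, so the next rule applies.
Among Harlow and Horvat, by admission number (lower first): Harlow (471) before Horvat (950).
Tran, Marino and Nguyen are each not a past Master, so the next rule applies.
Among Tran, Marino and Nguyen, by admission number (lower first): Tran (78) before Marino (212) before Nguyen (430).
Full order: Drummond, Whitfield, Harlow, Horvat, Tran, Marino, Nguyen, Bianchi.

Drummond, Whitfield, Harlow, Horvat, Tran, Marino, Nguyen, Bianchi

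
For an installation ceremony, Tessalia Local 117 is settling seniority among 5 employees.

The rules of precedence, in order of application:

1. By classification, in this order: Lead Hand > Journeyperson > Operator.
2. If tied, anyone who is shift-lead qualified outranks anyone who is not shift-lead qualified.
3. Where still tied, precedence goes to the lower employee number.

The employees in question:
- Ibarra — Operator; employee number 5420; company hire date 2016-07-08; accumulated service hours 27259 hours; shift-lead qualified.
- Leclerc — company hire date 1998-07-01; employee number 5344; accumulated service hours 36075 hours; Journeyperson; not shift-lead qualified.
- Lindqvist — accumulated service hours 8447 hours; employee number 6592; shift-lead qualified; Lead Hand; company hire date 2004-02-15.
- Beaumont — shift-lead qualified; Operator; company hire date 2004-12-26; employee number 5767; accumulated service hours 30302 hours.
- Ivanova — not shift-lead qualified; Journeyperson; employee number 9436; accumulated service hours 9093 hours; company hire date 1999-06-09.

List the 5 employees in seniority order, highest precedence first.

Lindqvist, Leclerc, Ivanova, Ibarra, Beaumont

By classification: Lindqvist (Lead Hand); then Leclerc and Ivanova (Journeyperson); then Ibarra and Beaumont (Operator).
Leclerc and Ivanova are each not shift-lead qualified, so the next rule applies.
Among Leclerc and Ivanova, by employee number (lower first): Leclerc (5344) before Ivanova (9436).
Ibarra and Beaumont are each shift-lead qualified, so the next rule applies.
Among Ibarra and Beaumont, by employee number (lower first): Ibarra (5420) before Beaumont (5767).
Full order: Lindqvist, Leclerc, Ivanova, Ibarra, Beaumont.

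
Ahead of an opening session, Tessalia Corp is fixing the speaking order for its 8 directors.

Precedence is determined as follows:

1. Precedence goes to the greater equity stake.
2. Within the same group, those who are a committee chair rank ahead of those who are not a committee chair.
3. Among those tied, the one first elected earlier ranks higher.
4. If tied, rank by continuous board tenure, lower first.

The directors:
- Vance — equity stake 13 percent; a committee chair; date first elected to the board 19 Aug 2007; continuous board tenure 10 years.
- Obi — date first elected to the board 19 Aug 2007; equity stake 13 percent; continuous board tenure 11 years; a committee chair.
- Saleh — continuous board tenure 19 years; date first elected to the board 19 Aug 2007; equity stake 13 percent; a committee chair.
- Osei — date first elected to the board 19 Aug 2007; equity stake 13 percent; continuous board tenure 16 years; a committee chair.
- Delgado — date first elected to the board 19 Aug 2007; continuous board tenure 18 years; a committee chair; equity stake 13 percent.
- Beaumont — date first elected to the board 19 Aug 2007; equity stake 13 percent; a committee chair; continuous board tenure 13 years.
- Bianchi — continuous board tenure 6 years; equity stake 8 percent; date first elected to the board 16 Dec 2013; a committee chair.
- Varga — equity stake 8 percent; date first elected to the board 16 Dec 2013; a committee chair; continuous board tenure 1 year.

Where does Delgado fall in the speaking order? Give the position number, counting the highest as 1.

5

By equity stake (higher first): Vance, Obi, Beaumont, Osei, Delgado and Saleh (each 13 percent); then Varga and Bianchi (both 8 percent).
Vance, Obi, Beaumont, Osei, Delgado and Saleh are each a committee chair, so the next rule applies.
Vance, Obi, Beaumont, Osei, Delgado and Saleh all have date first elected to the board 19 Aug 2007, so the next rule applies.
Among Vance, Obi, Beaumont, Osei, Delgado and Saleh, by continuous board tenure (lower first): Vance (10 years) before Obi (11 years) before Beaumont (13 years) before Osei (16 years) before Delgado (18 years) before Saleh (19 years).
Varga and Bianchi are each a committee chair, so the next rule applies.
Varga and Bianchi both have date first elected to the board 16 Dec 2013, so the next rule applies.
Among Varga and Bianchi, by continuous board tenure (lower first): Varga (1 year) before Bianchi (6 years).
Order: Vance, Obi, Beaumont, Osei, Delgado, Saleh, Varga, Bianchi. So position 5.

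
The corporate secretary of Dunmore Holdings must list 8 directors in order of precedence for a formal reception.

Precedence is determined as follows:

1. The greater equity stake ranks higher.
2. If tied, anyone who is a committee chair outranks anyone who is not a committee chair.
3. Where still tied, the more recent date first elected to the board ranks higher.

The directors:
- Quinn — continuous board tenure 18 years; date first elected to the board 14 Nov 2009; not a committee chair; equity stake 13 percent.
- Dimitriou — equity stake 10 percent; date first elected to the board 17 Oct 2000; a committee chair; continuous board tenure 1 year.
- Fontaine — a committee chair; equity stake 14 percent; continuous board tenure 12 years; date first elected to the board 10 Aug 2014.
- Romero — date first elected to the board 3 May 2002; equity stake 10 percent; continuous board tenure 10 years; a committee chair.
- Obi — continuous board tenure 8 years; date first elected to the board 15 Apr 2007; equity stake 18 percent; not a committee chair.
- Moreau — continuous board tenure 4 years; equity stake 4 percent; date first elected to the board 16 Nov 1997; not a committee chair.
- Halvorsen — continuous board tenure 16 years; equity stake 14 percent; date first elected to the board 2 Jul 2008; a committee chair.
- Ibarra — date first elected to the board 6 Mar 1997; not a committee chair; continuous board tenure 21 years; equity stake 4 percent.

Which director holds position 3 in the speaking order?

By equity stake (higher first): Obi (18 percent); then Fontaine and Halvorsen (both 14 percent); then Quinn (13 percent); then Romero and Dimitriou (both 10 percent); then Moreau and Ibarra (both 4 percent).
Fontaine and Halvorsen are each a committee chair, so the next rule applies.
Among Fontaine and Halvorsen, by date first elected to the board (later first): Fontaine (10 Aug 2014) before Halvorsen (2 Jul 2008).
Romero and Dimitriou are each a committee chair, so the next rule applies.
Among Romero and Dimitriou, by date first elected to the board (later first): Romero (3 May 2002) before Dimitriou (17 Oct 2000).
Moreau and Ibarra are each not a committee chair, so the next rule applies.
Among Moreau and Ibarra, by date first elected to the board (later first): Moreau (16 Nov 1997) before Ibarra (6 Mar 1997).
Order: Obi, Fontaine, Halvorsen, Quinn, Romero, Dimitriou, Moreau, Ibarra.

Halvorsen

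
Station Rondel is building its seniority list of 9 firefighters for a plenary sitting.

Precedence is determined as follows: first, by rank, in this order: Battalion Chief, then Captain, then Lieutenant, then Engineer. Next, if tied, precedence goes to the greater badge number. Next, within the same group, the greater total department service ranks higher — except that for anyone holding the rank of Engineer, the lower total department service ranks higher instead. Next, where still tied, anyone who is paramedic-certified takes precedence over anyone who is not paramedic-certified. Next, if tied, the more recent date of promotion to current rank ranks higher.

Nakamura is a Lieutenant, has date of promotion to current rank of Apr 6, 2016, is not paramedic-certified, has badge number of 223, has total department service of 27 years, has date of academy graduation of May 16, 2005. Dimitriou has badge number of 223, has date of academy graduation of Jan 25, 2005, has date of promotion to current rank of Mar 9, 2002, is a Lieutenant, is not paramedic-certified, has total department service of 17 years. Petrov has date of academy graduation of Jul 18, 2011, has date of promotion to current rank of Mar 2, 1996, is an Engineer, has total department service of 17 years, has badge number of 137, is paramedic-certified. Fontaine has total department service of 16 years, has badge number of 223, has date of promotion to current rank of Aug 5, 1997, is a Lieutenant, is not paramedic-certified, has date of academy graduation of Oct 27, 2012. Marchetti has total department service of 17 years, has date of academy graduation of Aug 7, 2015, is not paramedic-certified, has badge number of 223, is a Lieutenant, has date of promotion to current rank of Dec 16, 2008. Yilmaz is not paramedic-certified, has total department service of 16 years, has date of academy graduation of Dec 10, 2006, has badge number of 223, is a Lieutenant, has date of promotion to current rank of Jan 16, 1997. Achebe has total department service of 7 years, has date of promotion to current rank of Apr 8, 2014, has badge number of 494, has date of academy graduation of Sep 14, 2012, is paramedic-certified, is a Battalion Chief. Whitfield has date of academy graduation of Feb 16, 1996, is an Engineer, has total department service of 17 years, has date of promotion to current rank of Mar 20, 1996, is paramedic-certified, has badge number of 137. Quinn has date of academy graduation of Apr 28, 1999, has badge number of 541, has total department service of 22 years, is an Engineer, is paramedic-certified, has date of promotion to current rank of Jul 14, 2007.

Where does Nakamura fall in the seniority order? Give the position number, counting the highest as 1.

By rank: Achebe (Battalion Chief); then Nakamura, Marchetti, Dimitriou, Fontaine and Yilmaz (Lieutenant); then Quinn, Whitfield and Petrov (Engineer).
Nakamura, Marchetti, Dimitriou, Fontaine and Yilmaz all have badge number 223, so the next rule applies.
Among Nakamura, Marchetti, Dimitriou, Fontaine and Yilmaz, by total department service (higher first): Nakamura (27 years) before Marchetti and Dimitriou (17 years) before Fontaine and Yilmaz (16 years).
Marchetti and Dimitriou are each not paramedic-certified, so the next rule applies.
Among Marchetti and Dimitriou, by date of promotion to current rank (later first): Marchetti (Dec 16, 2008) before Dimitriou (Mar 9, 2002).
Fontaine and Yilmaz are each not paramedic-certified, so the next rule applies.
Among Fontaine and Yilmaz, by date of promotion to current rank (later first): Fontaine (Aug 5, 1997) before Yilmaz (Jan 16, 1997).
Among Quinn, Whitfield and Petrov, by badge number (higher first): Quinn (541) before Whitfield and Petrov (137).
Whitfield and Petrov both have total department service 17 years, so the next rule applies.
Whitfield and Petrov are each paramedic-certified, so the next rule applies.
Among Whitfield and Petrov, by date of promotion to current rank (later first): Whitfield (Mar 20, 1996) before Petrov (Mar 2, 1996).
Order: Achebe, Nakamura, Marchetti, Dimitriou, Fontaine, Yilmaz, Quinn, Whitfield, Petrov. So position 2.

2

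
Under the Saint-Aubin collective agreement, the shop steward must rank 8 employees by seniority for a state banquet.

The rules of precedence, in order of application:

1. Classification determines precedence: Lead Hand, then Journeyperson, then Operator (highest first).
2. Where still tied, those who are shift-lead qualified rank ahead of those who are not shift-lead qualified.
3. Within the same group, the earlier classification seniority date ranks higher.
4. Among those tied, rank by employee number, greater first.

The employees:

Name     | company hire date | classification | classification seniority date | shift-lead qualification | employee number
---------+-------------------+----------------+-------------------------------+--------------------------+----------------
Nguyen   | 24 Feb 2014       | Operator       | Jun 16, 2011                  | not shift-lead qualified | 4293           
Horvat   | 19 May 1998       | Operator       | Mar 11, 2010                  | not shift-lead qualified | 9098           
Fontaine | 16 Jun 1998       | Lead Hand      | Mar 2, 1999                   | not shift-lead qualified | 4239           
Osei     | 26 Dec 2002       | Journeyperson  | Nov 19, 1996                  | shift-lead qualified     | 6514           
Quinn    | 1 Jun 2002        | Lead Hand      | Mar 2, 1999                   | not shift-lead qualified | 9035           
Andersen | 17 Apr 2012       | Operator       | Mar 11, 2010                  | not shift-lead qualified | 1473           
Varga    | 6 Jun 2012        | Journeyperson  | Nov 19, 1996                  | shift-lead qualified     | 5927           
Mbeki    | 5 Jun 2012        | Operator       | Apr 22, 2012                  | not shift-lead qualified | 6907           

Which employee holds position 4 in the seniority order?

By classification: Quinn and Fontaine (Lead Hand); then Osei and Varga (Journeyperson); then Horvat, Andersen, Nguyen and Mbeki (Operator).
Quinn and Fontaine are each not shift-lead qualified, so the next rule applies.
Quinn and Fontaine both have classification seniority date Mar 2, 1999, so the next rule applies.
Among Quinn and Fontaine, by employee number (higher first): Quinn (9035) before Fontaine (4239).
Osei and Varga are each shift-lead qualified, so the next rule applies.
Osei and Varga both have classification seniority date Nov 19, 1996, so the next rule applies.
Among Osei and Varga, by employee number (higher first): Osei (6514) before Varga (5927).
Horvat, Andersen, Nguyen and Mbeki are each not shift-lead qualified, so the next rule applies.
Among Horvat, Andersen, Nguyen and Mbeki, by classification seniority date (earlier first): Horvat and Andersen (Mar 11, 2010) before Nguyen (Jun 16, 2011) before Mbeki (Apr 22, 2012).
Among Horvat and Andersen, by employee number (higher first): Horvat (9098) before Andersen (1473).
Order: Quinn, Fontaine, Osei, Varga, Horvat, Andersen, Nguyen, Mbeki.

Varga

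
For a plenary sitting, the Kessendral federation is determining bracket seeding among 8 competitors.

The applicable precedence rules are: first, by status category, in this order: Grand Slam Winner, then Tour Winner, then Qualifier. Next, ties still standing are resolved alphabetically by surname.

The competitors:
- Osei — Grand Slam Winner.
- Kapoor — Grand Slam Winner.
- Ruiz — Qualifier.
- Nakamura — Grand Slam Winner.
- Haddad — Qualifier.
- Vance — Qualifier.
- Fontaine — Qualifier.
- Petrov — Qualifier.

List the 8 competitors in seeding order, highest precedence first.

Kapoor, Nakamura, Osei, Fontaine, Haddad, Petrov, Ruiz, Vance

By status category: Kapoor, Nakamura and Osei (Grand Slam Winner); then Fontaine, Haddad, Petrov, Ruiz and Vance (Qualifier).
Among Kapoor, Nakamura and Osei, alphabetically by surname: Kapoor before Nakamura before Osei.
Among Fontaine, Haddad, Petrov, Ruiz and Vance, alphabetically by surname: Fontaine before Haddad before Petrov before Ruiz before Vance.
Full order: Kapoor, Nakamura, Osei, Fontaine, Haddad, Petrov, Ruiz, Vance.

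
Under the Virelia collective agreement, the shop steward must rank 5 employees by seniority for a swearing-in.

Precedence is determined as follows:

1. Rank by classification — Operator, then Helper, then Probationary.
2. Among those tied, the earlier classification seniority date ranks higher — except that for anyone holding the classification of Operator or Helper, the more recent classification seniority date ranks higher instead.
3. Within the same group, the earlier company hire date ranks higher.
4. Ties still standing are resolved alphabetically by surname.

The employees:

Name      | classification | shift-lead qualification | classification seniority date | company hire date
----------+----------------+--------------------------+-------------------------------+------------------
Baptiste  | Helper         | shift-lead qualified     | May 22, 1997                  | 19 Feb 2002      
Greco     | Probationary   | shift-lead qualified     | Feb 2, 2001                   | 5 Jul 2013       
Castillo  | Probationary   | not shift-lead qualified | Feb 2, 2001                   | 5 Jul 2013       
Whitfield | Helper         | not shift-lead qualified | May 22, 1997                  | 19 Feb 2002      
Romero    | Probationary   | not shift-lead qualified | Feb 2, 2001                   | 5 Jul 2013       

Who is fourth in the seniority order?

By classification: Baptiste and Whitfield (Helper); then Castillo, Greco and Romero (Probationary).
Baptiste and Whitfield both have classification seniority date May 22, 1997, so the next rule applies.
Baptiste and Whitfield both have company hire date 19 Feb 2002, so the next rule applies.
Among Baptiste and Whitfield, alphabetically by surname: Baptiste before Whitfield.
Castillo, Greco and Romero all have classification seniority date Feb 2, 2001, so the next rule applies.
Castillo, Greco and Romero all have company hire date 5 Jul 2013, so the next rule applies.
Among Castillo, Greco and Romero, alphabetically by surname: Castillo before Greco before Romero.
Order: Baptiste, Whitfield, Castillo, Greco, Romero.

Greco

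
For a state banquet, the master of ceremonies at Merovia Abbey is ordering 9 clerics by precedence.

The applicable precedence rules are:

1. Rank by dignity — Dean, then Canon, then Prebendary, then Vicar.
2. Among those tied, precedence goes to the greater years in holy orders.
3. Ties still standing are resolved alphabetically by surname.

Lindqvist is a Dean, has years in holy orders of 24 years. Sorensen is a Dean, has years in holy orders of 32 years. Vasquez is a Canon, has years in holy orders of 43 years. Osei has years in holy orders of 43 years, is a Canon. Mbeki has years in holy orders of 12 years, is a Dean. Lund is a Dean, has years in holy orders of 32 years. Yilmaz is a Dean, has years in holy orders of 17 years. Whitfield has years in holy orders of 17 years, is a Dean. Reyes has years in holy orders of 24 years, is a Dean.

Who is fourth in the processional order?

Reyes

By dignity: Lund, Sorensen, Lindqvist, Reyes, Whitfield, Yilmaz and Mbeki (Dean); then Osei and Vasquez (Canon).
Among Lund, Sorensen, Lindqvist, Reyes, Whitfield, Yilmaz and Mbeki, by years in holy orders (higher first): Lund and Sorensen (32 years) before Lindqvist and Reyes (24 years) before Whitfield and Yilmaz (17 years) before Mbeki (12 years).
Among Lund and Sorensen, alphabetically by surname: Lund before Sorensen.
Among Lindqvist and Reyes, alphabetically by surname: Lindqvist before Reyes.
Among Whitfield and Yilmaz, alphabetically by surname: Whitfield before Yilmaz.
Osei and Vasquez both have years in holy orders 43 years, so the next rule applies.
Among Osei and Vasquez, alphabetically by surname: Osei before Vasquez.
Order: Lund, Sorensen, Lindqvist, Reyes, Whitfield, Yilmaz, Mbeki, Osei, Vasquez.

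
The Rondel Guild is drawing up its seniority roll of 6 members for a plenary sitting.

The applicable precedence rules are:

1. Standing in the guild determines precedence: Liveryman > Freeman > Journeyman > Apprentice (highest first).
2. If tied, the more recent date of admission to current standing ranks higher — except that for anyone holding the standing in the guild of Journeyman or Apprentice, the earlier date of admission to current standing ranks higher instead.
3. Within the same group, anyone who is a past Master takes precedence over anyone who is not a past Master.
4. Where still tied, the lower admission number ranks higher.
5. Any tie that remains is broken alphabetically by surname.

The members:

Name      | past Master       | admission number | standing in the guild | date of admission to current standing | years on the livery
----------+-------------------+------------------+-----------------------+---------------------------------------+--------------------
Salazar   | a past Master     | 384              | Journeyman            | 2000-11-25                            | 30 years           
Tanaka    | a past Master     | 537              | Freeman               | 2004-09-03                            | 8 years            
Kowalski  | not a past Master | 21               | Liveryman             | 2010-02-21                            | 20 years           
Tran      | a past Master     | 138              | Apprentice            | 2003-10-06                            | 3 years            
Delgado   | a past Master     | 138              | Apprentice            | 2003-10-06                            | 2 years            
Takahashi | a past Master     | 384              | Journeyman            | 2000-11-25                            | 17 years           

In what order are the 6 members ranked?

Kowalski, Tanaka, Salazar, Takahashi, Delgado, Tran

By standing in the guild: Kowalski (Liveryman); then Tanaka (Freeman); then Salazar and Takahashi (Journeyman); then Delgado and Tran (Apprentice).
Salazar and Takahashi both have date of admission to current standing 2000-11-25, so the next rule applies.
Salazar and Takahashi are each a past Master, so the next rule applies.
Salazar and Takahashi both have admission number 384, so the next rule applies.
Among Salazar and Takahashi, alphabetically by surname: Salazar before Takahashi.
Delgado and Tran both have date of admission to current standing 2003-10-06, so the next rule applies.
Delgado and Tran are each a past Master, so the next rule applies.
Delgado and Tran both have admission number 138, so the next rule applies.
Among Delgado and Tran, alphabetically by surname: Delgado before Tran.
Full order: Kowalski, Tanaka, Salazar, Takahashi, Delgado, Tran.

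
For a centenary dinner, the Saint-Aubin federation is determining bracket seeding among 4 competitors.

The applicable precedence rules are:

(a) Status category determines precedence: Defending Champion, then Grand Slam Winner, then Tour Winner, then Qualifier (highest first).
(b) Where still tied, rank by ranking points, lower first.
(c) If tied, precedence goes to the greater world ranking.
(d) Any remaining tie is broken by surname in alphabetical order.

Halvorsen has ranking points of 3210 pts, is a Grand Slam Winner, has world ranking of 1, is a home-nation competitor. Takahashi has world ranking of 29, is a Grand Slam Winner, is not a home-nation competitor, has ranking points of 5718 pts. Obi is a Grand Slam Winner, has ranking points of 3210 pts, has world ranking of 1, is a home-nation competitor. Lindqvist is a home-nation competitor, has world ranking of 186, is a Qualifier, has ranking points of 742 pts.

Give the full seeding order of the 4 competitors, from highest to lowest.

Halvorsen, Obi, Takahashi, Lindqvist

By status category: Halvorsen, Obi and Takahashi (Grand Slam Winner); then Lindqvist (Qualifier).
Among Halvorsen, Obi and Takahashi, by ranking points (lower first): Halvorsen and Obi (3210 pts) before Takahashi (5718 pts).
Halvorsen and Obi both have world ranking 1, so the next rule applies.
Among Halvorsen and Obi, alphabetically by surname: Halvorsen before Obi.
Full order: Halvorsen, Obi, Takahashi, Lindqvist.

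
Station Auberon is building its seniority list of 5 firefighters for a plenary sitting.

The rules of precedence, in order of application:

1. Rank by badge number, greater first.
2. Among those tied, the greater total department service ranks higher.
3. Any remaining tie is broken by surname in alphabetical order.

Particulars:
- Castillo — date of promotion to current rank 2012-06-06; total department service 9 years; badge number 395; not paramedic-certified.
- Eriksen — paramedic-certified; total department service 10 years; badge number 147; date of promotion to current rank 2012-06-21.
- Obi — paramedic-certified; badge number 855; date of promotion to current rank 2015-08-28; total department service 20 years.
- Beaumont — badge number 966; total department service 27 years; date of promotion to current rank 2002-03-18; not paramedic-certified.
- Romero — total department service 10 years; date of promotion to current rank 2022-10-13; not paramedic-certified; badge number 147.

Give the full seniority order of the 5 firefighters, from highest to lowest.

Beaumont, Obi, Castillo, Eriksen, Romero

By badge number (higher first): Beaumont (966); then Obi (855); then Castillo (395); then Eriksen and Romero (both 147).
Eriksen and Romero both have total department service 10 years, so the next rule applies.
Among Eriksen and Romero, alphabetically by surname: Eriksen before Romero.
Full order: Beaumont, Obi, Castillo, Eriksen, Romero.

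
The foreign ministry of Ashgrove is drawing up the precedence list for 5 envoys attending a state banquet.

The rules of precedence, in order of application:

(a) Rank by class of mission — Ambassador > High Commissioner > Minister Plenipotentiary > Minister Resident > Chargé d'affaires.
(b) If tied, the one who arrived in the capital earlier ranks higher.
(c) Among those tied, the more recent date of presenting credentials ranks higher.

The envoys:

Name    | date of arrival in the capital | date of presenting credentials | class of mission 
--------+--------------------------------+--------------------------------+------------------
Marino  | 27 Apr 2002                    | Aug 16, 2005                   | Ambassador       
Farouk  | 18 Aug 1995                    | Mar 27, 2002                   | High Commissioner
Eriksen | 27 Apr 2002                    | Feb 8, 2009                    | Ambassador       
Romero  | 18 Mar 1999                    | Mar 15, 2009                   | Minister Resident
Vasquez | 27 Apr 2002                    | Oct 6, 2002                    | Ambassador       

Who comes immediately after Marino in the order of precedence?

By class of mission: Eriksen, Marino and Vasquez (Ambassador); then Farouk (High Commissioner); then Romero (Minister Resident).
Eriksen, Marino and Vasquez all have date of arrival in the capital 27 Apr 2002, so the next rule applies.
Among Eriksen, Marino and Vasquez, by date of presenting credentials (later first): Eriksen (Feb 8, 2009) before Marino (Aug 16, 2005) before Vasquez (Oct 6, 2002).
Order: Eriksen, Marino, Vasquez, Farouk, Romero.

Vasquez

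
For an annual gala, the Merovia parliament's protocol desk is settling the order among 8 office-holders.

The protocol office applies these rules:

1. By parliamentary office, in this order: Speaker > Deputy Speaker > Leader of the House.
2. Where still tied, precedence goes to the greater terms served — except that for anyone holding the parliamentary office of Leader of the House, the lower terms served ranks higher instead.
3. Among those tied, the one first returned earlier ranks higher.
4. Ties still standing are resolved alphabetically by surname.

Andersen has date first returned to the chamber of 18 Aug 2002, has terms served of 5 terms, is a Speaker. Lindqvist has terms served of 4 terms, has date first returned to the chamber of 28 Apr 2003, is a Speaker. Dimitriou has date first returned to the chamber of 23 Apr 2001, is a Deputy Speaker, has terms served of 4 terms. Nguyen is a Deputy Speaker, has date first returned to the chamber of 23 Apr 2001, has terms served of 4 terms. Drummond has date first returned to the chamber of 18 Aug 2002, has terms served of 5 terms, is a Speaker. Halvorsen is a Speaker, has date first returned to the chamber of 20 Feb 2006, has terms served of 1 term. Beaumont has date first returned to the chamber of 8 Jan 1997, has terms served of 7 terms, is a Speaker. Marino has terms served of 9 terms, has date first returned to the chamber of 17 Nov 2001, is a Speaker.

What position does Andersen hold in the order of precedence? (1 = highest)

By parliamentary office: Marino, Beaumont, Andersen, Drummond, Lindqvist and Halvorsen (Speaker); then Dimitriou and Nguyen (Deputy Speaker).
Among Marino, Beaumont, Andersen, Drummond, Lindqvist and Halvorsen, by terms served (higher first): Marino (9 terms) before Beaumont (7 terms) before Andersen and Drummond (5 terms) before Lindqvist (4 terms) before Halvorsen (1 term).
Andersen and Drummond both have date first returned to the chamber 18 Aug 2002, so the next rule applies.
Among Andersen and Drummond, alphabetically by surname: Andersen before Drummond.
Dimitriou and Nguyen both have terms served 4 terms, so the next rule applies.
Dimitriou and Nguyen both have date first returned to the chamber 23 Apr 2001, so the next rule applies.
Among Dimitriou and Nguyen, alphabetically by surname: Dimitriou before Nguyen.
Order: Marino, Beaumont, Andersen, Drummond, Lindqvist, Halvorsen, Dimitriou, Nguyen. So position 3.

3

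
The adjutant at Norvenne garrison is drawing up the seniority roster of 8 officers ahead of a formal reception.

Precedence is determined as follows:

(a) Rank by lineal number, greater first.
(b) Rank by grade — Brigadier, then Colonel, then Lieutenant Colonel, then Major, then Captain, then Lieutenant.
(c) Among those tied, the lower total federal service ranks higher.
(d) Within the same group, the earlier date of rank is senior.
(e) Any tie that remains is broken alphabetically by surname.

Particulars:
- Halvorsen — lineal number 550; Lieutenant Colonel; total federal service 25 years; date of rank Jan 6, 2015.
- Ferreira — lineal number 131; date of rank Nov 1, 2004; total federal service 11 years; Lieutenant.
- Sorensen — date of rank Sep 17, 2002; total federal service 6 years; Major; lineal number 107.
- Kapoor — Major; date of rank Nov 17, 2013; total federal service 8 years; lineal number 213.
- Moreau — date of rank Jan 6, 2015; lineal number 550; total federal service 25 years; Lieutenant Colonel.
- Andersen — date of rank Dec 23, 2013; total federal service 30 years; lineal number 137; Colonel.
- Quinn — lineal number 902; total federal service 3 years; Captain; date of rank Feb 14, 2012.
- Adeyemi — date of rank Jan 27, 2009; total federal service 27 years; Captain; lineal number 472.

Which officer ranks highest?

By lineal number (higher first): Quinn (902); then Halvorsen and Moreau (both 550); then Adeyemi (472); then Kapoor (213); then Andersen (137); then Ferreira (131); then Sorensen (107).
Halvorsen and Moreau are each Lieutenant Colonel, so the next rule applies.
Halvorsen and Moreau both have total federal service 25 years, so the next rule applies.
Halvorsen and Moreau both have date of rank Jan 6, 2015, so the next rule applies.
Among Halvorsen and Moreau, alphabetically by surname: Halvorsen before Moreau.
Order: Quinn, Halvorsen, Moreau, Adeyemi, Kapoor, Andersen, Ferreira, Sorensen.

Quinn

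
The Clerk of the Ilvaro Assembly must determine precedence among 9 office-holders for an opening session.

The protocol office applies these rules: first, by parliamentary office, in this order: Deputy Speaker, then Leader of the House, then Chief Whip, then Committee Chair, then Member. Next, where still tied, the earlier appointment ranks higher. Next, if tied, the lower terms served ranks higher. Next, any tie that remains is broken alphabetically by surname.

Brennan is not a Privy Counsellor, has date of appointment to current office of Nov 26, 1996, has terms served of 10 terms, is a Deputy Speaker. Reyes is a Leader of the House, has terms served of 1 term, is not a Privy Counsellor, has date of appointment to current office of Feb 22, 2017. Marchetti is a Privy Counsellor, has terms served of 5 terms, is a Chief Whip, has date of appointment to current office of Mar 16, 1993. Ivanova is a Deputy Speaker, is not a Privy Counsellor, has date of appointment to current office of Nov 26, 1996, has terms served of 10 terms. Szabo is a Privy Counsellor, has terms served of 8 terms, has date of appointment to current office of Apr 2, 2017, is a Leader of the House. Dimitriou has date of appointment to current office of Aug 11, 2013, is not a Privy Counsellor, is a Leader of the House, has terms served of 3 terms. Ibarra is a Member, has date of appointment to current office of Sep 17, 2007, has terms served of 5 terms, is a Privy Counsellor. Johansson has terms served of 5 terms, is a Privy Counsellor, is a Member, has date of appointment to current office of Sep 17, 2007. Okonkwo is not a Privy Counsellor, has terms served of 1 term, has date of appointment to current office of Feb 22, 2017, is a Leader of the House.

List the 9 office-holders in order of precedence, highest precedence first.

By parliamentary office: Brennan and Ivanova (Deputy Speaker); then Dimitriou, Okonkwo, Reyes and Szabo (Leader of the House); then Marchetti (Chief Whip); then Ibarra and Johansson (Member).
Brennan and Ivanova both have date of appointment to current office Nov 26, 1996, so the next rule applies.
Brennan and Ivanova both have terms served 10 terms, so the next rule applies.
Among Brennan and Ivanova, alphabetically by surname: Brennan before Ivanova.
Among Dimitriou, Okonkwo, Reyes and Szabo, by date of appointment to current office (earlier first): Dimitriou (Aug 11, 2013) before Okonkwo and Reyes (Feb 22, 2017) before Szabo (Apr 2, 2017).
Okonkwo and Reyes both have terms served 1 term, so the next rule applies.
Among Okonkwo and Reyes, alphabetically by surname: Okonkwo before Reyes.
Ibarra and Johansson both have date of appointment to current office Sep 17, 2007, so the next rule applies.
Ibarra and Johansson both have terms served 5 terms, so the next rule applies.
Among Ibarra and Johansson, alphabetically by surname: Ibarra before Johansson.
Full order: Brennan, Ivanova, Dimitriou, Okonkwo, Reyes, Szabo, Marchetti, Ibarra, Johansson.

Brennan, Ivanova, Dimitriou, Okonkwo, Reyes, Szabo, Marchetti, Ibarra, Johansson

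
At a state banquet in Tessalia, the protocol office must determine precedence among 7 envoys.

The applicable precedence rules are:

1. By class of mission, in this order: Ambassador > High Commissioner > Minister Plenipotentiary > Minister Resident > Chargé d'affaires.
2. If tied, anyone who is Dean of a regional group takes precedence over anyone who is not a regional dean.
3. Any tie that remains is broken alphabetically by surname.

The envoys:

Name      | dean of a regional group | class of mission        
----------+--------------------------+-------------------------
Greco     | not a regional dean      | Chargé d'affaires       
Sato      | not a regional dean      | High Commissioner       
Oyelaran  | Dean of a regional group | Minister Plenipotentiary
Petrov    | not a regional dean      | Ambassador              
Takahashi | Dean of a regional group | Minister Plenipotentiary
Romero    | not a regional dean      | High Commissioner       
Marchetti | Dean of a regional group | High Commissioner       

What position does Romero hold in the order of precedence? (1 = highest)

3

By class of mission: Petrov (Ambassador); then Marchetti, Romero and Sato (High Commissioner); then Oyelaran and Takahashi (Minister Plenipotentiary); then Greco (Chargé d'affaires).
Among Marchetti, Romero and Sato, Dean of a regional group before not a regional dean: Marchetti (Dean of a regional group) before Romero and Sato (not a regional dean).
Among Romero and Sato, alphabetically by surname: Romero before Sato.
Oyelaran and Takahashi are each Dean of a regional group, so the next rule applies.
Among Oyelaran and Takahashi, alphabetically by surname: Oyelaran before Takahashi.
Order: Petrov, Marchetti, Romero, Sato, Oyelaran, Takahashi, Greco. So position 3.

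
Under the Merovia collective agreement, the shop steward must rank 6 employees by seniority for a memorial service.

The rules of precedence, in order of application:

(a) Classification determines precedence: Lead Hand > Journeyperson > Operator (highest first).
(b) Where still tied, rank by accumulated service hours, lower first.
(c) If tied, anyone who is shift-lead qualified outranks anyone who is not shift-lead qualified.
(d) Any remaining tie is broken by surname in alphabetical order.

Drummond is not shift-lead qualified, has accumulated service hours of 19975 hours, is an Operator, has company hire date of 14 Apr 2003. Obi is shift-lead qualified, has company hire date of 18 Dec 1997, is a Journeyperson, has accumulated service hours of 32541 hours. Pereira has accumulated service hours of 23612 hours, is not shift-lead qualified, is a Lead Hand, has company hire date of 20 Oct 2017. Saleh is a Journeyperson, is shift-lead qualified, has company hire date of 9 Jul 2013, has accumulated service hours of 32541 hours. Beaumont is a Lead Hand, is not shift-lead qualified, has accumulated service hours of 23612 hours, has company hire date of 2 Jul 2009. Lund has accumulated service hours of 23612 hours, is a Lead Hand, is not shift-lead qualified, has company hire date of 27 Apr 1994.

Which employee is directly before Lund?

Beaumont

By classification: Beaumont, Lund and Pereira (Lead Hand); then Obi and Saleh (Journeyperson); then Drummond (Operator).
Beaumont, Lund and Pereira all have accumulated service hours 23612 hours, so the next rule applies.
Beaumont, Lund and Pereira are each not shift-lead qualified, so the next rule applies.
Among Beaumont, Lund and Pereira, alphabetically by surname: Beaumont before Lund before Pereira.
Obi and Saleh both have accumulated service hours 32541 hours, so the next rule applies.
Obi and Saleh are each shift-lead qualified, so the next rule applies.
Among Obi and Saleh, alphabetically by surname: Obi before Saleh.
Order: Beaumont, Lund, Pereira, Obi, Saleh, Drummond.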